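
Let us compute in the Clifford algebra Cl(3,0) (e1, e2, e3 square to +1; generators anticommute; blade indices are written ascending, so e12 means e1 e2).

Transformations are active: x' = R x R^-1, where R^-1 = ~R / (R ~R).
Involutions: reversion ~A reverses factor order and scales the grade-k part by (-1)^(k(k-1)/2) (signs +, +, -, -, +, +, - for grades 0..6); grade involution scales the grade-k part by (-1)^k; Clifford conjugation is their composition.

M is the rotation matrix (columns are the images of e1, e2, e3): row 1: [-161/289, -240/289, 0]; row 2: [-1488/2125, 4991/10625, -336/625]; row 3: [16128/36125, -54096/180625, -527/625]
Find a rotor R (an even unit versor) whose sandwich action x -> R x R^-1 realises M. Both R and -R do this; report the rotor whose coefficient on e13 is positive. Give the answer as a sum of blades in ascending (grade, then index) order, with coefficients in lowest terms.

Method: write R = a + b12*e12 + b13*e13 + b23*e23 with a^2 + b12^2 + b13^2 + b23^2 = 1 (so R^-1 = ~R). Expanding the columns R e_j ~R gives tr M = 4a^2 - 1 and, from the antisymmetric part, M21 - M12 = -4a*b12, M13 - M31 = 4a*b13, M32 - M23 = -4a*b23.
Here tr M = -168081/180625, so a^2 = (1 + tr M)/4 = 3136/180625 and a = ±56/425. Taking a = 56/425: M21 - M12 = 4704/36125, M13 - M31 = -16128/36125, M32 - M23 = 43008/180625, giving b12 = -21/85, b13 = -72/85, b23 = -192/425, i.e. R = 56/425 - 21/85*e12 - 72/85*e13 - 192/425*e23.
Its e13 coefficient is negative, so report the other preimage -R.
Answer: -56/425 + 21/85*e12 + 72/85*e13 + 192/425*e23. Uniqueness: Spin(3) -> SO(3) maps R and -R to the same rotation of trace -168081/180625; fixing the sign of the e13 coefficient removes the ambiguity.


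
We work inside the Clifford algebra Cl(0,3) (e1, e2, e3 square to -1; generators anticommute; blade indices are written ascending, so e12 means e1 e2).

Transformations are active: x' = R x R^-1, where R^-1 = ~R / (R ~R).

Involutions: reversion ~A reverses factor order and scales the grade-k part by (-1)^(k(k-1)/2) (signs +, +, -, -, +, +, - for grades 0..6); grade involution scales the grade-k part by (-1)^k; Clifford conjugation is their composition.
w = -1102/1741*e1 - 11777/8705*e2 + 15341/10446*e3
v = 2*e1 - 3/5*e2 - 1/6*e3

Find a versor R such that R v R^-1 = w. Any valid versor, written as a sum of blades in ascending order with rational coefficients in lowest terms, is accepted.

Take R = v + w = 2380/1741*e1 - 3400/1741*e2 + 6800/5223*e3. Because q(v) = q(w) = -3949/900, conjugation by R sends v exactly to w.
Answer: 2380/1741*e1 - 3400/1741*e2 + 6800/5223*e3


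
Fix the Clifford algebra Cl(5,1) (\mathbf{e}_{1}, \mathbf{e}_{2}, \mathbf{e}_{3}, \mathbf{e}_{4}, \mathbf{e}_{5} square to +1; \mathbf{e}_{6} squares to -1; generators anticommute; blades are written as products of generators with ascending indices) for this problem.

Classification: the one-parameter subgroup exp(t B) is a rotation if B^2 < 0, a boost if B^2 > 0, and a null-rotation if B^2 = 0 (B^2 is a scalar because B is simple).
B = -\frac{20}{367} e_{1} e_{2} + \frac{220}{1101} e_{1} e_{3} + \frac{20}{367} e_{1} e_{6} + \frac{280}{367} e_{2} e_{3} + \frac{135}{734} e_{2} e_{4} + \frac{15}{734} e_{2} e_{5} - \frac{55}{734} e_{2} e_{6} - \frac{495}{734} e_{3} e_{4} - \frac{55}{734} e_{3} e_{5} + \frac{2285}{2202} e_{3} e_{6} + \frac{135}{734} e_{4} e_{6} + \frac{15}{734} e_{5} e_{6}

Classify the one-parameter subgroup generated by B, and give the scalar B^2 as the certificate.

B^2 term by term: the squares give (-\frac{20}{367})^2*(e_{1} e_{2})^2 + (\frac{220}{1101})^2*(e_{1} e_{3})^2 + (\frac{20}{367})^2*(e_{1} e_{6})^2 + (\frac{280}{367})^2*(e_{2} e_{3})^2 + (\frac{135}{734})^2*(e_{2} e_{4})^2 + (\frac{15}{734})^2*(e_{2} e_{5})^2 + (-\frac{55}{734})^2*(e_{2} e_{6})^2 + (-\frac{495}{734})^2*(e_{3} e_{4})^2 + (-\frac{55}{734})^2*(e_{3} e_{5})^2 + (\frac{2285}{2202})^2*(e_{3} e_{6})^2 + (\frac{135}{734})^2*(e_{4} e_{6})^2 + (\frac{15}{734})^2*(e_{5} e_{6})^2 = \frac{400}{134689}*(-1) + \frac{48400}{1212201}*(-1) + \frac{400}{134689}*(+1) + \frac{78400}{134689}*(-1) + \frac{18225}{538756}*(-1) + \frac{225}{538756}*(-1) + \frac{3025}{538756}*(+1) + \frac{245025}{538756}*(-1) + \frac{3025}{538756}*(-1) + \frac{5221225}{4848804}*(+1) + \frac{18225}{538756}*(+1) + \frac{225}{538756}*(+1) = 0 (each basis 2-blade squares to minus the product of its generators' squares); cross terms between blades sharing an index anticommute and cancel; the commuting (index-disjoint) pairs give grade-4 terms 2*c*c'*(blade product), which cancel blade by blade — e_{1} e_{2} e_{3} e_{4}: \frac{9900}{134689} - \frac{9900}{134689} = 0; e_{1} e_{2} e_{3} e_{5}: \frac{1100}{134689} - \frac{1100}{134689} = 0; e_{1} e_{2} e_{3} e_{6}: -\frac{45700}{404067} + \frac{12100}{404067} + \frac{11200}{134689} = 0; e_{1} e_{2} e_{4} e_{6}: -\frac{2700}{134689} + \frac{2700}{134689} = 0; e_{1} e_{2} e_{5} e_{6}: -\frac{300}{134689} + \frac{300}{134689} = 0; e_{1} e_{3} e_{4} e_{6}: \frac{9900}{134689} - \frac{9900}{134689} = 0; e_{1} e_{3} e_{5} e_{6}: \frac{1100}{134689} - \frac{1100}{134689} = 0; e_{2} e_{3} e_{4} e_{5}: \frac{7425}{269378} - \frac{7425}{269378} = 0; e_{2} e_{3} e_{4} e_{6}: \frac{37800}{134689} - \frac{102825}{269378} + \frac{27225}{269378} = 0; e_{2} e_{3} e_{5} e_{6}: \frac{4200}{134689} - \frac{11425}{269378} + \frac{3025}{269378} = 0; e_{2} e_{4} e_{5} e_{6}: \frac{2025}{269378} - \frac{2025}{269378} = 0; e_{3} e_{4} e_{5} e_{6}: -\frac{7425}{269378} + \frac{7425}{269378} = 0 — confirming B is simple. So B^2 = 0.
Answer: null-rotation, certificate B^2 = 0. Why this suffices: the scalar 0 survives any versor conjugation, so its sign alone determines the class however B is presented.


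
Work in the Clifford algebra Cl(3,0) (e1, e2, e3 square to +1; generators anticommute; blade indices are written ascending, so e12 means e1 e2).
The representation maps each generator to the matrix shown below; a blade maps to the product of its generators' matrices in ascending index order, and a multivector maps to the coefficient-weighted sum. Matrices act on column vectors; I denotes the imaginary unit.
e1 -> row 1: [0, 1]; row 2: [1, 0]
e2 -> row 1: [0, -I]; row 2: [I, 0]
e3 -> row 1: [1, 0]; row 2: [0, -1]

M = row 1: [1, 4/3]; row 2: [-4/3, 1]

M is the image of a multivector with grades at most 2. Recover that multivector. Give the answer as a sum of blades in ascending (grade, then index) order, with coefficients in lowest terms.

Method: 1, rho(e1), rho(e2), rho(e3) form a trace-orthogonal basis of the 2x2 complex matrices (tr(X Y) = 2 if X = Y, else 0), so M = m0*1 + m1*rho(e1) + m2*rho(e2) + m3*rho(e3) with m0 = tr(M)/2 = 1, m1 = tr(M rho(e1))/2 = 0, m2 = tr(M rho(e2))/2 = 4*I/3, m3 = tr(M rho(e3))/2 = 0.
Multiplying table entries, the bivector images are rho(e12) = I*rho(e3), rho(e13) = -I*rho(e2), rho(e23) = I*rho(e1); with real blade coefficients the real parts of m0..m3 are the coefficients of 1, e1, e2, e3 and the imaginary parts give the bivectors (e23: Im m1, e13: -Im m2, e12: Im m3).
Answer: 1 - 4/3*e13


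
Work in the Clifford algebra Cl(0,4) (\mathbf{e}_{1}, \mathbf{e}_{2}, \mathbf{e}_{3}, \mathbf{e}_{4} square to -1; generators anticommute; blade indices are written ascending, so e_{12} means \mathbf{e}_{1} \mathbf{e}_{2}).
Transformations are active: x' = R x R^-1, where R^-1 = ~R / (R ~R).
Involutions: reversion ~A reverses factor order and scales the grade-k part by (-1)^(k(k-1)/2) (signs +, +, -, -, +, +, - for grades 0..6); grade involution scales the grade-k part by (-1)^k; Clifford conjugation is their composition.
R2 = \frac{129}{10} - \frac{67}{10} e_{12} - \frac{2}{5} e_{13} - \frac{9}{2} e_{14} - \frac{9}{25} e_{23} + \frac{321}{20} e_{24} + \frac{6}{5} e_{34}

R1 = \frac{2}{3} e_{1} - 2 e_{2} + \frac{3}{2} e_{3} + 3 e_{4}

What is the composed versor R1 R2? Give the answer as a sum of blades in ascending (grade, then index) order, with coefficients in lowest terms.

Distribute over the terms of R1 (each basis-blade product reordered to ascending indices, repeated generators contracted through their squares):
(\frac{2}{3} e_{1}) R2 = \frac{43}{5} e_{1} + \frac{67}{15} e_{2} + \frac{4}{15} e_{3} + 3 e_{4} - \frac{6}{25} e_{123} + \frac{107}{10} e_{124} + \frac{4}{5} e_{134}
(-2 e_{2}) R2 = \frac{67}{5} e_{1} - \frac{129}{5} e_{2} - \frac{18}{25} e_{3} + \frac{321}{10} e_{4} - \frac{4}{5} e_{123} - 9 e_{124} - \frac{12}{5} e_{234}
(\frac{3}{2} e_{3}) R2 = -\frac{3}{5} e_{1} - \frac{27}{50} e_{2} + \frac{387}{20} e_{3} - \frac{9}{5} e_{4} - \frac{201}{20} e_{123} + \frac{27}{4} e_{134} - \frac{963}{40} e_{234}
(3 e_{4}) R2 = -\frac{27}{2} e_{1} + \frac{963}{20} e_{2} + \frac{18}{5} e_{3} + \frac{387}{10} e_{4} - \frac{201}{10} e_{124} - \frac{6}{5} e_{134} - \frac{27}{25} e_{234}
Summing the partial products and collecting blades:
Answer: \frac{79}{10} e_{1} + \frac{7883}{300} e_{2} + \frac{6749}{300} e_{3} + 72 e_{4} - \frac{1109}{100} e_{123} - \frac{92}{5} e_{124} + \frac{127}{20} e_{134} - \frac{5511}{200} e_{234}


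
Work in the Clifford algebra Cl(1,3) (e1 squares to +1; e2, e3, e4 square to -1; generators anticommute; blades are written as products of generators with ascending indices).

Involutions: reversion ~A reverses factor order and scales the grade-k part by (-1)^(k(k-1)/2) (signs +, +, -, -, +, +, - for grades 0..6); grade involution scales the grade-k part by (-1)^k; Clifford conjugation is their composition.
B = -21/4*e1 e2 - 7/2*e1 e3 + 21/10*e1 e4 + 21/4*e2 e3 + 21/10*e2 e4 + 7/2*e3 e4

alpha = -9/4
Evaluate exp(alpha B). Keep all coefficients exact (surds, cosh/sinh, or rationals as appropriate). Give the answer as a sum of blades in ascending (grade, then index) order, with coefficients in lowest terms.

B^2 term by term: the squares give (-21/4)^2*(e1 e2)^2 + (-7/2)^2*(e1 e3)^2 + (21/10)^2*(e1 e4)^2 + (21/4)^2*(e2 e3)^2 + (21/10)^2*(e2 e4)^2 + (7/2)^2*(e3 e4)^2 = 441/16*(+1) + 49/4*(+1) + 441/100*(+1) + 441/16*(-1) + 441/100*(-1) + 49/4*(-1) = 0 (each basis 2-blade squares to minus the product of its generators' squares); cross terms between blades sharing an index anticommute and cancel; the commuting (index-disjoint) pairs give grade-4 terms 2*c*c'*(blade product), which cancel blade by blade — e1 e2 e3 e4: -147/4 + 147/10 + 441/20 = 0 — confirming B is simple. So B^2 = 0.
B^2 = 0, hence only two terms survive: exp(alpha B) = 1 + alpha B (parabolic case).
Answer: 1 + 189/16*e1 e2 + 63/8*e1 e3 - 189/40*e1 e4 - 189/16*e2 e3 - 189/40*e2 e4 - 63/8*e3 e4


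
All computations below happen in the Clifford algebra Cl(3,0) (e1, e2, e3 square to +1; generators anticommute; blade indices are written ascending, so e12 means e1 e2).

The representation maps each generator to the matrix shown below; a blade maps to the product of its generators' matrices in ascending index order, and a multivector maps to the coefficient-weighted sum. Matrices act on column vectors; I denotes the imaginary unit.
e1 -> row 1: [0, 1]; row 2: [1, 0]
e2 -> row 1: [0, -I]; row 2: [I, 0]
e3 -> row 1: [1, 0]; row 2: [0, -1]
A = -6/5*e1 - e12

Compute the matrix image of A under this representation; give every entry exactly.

Bivector images (products of the table entries): rho(e12) = rho(e1)rho(e2) = row 1: [I, 0]; row 2: [0, -I].
M = (-6/5)*rho(e1) + (-1)*rho(e12), summed entrywise:
Answer: row 1: [-I, -6/5]; row 2: [-6/5, I]


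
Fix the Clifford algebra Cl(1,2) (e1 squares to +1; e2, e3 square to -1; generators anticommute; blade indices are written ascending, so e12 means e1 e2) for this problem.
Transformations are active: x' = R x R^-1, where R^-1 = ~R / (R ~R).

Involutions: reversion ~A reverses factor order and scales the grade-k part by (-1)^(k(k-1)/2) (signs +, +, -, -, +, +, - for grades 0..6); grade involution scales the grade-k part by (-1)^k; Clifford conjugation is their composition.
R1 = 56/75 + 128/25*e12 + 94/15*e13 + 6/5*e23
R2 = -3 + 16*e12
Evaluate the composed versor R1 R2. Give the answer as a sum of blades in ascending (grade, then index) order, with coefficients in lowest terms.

Distribute over the terms of R2 (each basis-blade product reordered to ascending indices, repeated generators contracted through their squares):
R1 (-3) = -56/25 - 384/25*e12 - 94/5*e13 - 18/5*e23
R1 (16*e12) = 2048/25 + 896/75*e12 + 96/5*e13 + 1504/15*e23
Summing the partial products and collecting blades:
Answer: 1992/25 - 256/75*e12 + 2/5*e13 + 290/3*e23


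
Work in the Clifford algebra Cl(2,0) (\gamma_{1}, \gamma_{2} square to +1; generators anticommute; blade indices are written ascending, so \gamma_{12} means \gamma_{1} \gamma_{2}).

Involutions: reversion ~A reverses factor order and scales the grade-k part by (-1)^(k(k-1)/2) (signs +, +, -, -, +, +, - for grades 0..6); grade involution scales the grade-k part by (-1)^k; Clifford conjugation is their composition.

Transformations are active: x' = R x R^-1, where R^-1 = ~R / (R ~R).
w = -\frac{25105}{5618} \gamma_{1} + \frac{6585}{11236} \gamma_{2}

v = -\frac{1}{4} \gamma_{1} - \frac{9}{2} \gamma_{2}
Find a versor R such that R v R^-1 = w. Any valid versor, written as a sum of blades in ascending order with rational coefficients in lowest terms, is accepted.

R = v + w = -\frac{53019}{11236} \gamma_{1} - \frac{43977}{11236} \gamma_{2} works: the equal norms (\frac{325}{16}) guarantee its sandwich swaps v into w.
Answer: -\frac{53019}{11236} \gamma_{1} - \frac{43977}{11236} \gamma_{2}


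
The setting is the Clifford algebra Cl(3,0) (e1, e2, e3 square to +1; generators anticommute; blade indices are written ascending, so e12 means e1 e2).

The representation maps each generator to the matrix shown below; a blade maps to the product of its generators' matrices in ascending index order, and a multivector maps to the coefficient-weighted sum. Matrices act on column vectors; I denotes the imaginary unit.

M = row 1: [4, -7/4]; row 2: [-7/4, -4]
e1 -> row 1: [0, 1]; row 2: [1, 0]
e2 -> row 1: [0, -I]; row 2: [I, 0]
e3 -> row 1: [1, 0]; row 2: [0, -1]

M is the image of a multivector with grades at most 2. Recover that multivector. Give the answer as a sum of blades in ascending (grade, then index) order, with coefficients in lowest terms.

Method: 1, rho(e1), rho(e2), rho(e3) form a trace-orthogonal basis of the 2x2 complex matrices (tr(X Y) = 2 if X = Y, else 0), so M = m0*1 + m1*rho(e1) + m2*rho(e2) + m3*rho(e3) with m0 = tr(M)/2 = 0, m1 = tr(M rho(e1))/2 = -7/4, m2 = tr(M rho(e2))/2 = 0, m3 = tr(M rho(e3))/2 = 4.
Multiplying table entries, the bivector images are rho(e12) = I*rho(e3), rho(e13) = -I*rho(e2), rho(e23) = I*rho(e1); with real blade coefficients the real parts of m0..m3 are the coefficients of 1, e1, e2, e3 and the imaginary parts give the bivectors (e23: Im m1, e13: -Im m2, e12: Im m3).
Answer: -7/4*e1 + 4*e3


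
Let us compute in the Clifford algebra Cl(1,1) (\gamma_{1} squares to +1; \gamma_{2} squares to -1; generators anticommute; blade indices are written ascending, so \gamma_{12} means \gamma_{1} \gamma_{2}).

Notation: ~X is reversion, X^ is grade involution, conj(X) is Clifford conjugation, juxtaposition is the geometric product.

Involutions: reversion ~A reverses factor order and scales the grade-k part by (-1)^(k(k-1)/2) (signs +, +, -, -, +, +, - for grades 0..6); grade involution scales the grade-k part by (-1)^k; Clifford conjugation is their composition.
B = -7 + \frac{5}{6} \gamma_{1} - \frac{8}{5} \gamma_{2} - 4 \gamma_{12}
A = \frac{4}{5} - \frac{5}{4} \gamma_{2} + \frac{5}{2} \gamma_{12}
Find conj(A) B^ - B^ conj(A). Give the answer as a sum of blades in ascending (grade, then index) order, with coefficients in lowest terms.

first term: \frac{12}{5} - \frac{5}{3} \gamma_{1} - \frac{1433}{150} \gamma_{2} + \frac{1841}{120} \gamma_{12}
second term: \frac{12}{5} + \frac{1}{3} \gamma_{1} - \frac{404}{75} \gamma_{2} + \frac{1591}{120} \gamma_{12}
Answer: -2 \gamma_{1} - \frac{25}{6} \gamma_{2} + \frac{25}{12} \gamma_{12}


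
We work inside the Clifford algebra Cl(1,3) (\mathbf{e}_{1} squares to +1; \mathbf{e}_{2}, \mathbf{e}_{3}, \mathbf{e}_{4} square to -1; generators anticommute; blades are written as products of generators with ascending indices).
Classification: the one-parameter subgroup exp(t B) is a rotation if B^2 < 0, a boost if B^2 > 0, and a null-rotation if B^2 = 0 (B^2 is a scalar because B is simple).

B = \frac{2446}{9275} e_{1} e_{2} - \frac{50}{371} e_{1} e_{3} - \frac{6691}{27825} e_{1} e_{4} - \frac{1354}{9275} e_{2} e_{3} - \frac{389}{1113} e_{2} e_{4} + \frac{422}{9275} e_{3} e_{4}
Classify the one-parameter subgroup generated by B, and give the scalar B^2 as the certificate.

B^2 term by term: the squares give (\frac{2446}{9275})^2*(e_{1} e_{2})^2 + (-\frac{50}{371})^2*(e_{1} e_{3})^2 + (-\frac{6691}{27825})^2*(e_{1} e_{4})^2 + (-\frac{1354}{9275})^2*(e_{2} e_{3})^2 + (-\frac{389}{1113})^2*(e_{2} e_{4})^2 + (\frac{422}{9275})^2*(e_{3} e_{4})^2 = \frac{5982916}{86025625}*(+1) + \frac{2500}{137641}*(+1) + \frac{44769481}{774230625}*(+1) + \frac{1833316}{86025625}*(-1) + \frac{151321}{1238769}*(-1) + \frac{178084}{86025625}*(-1) = 0 (each basis 2-blade squares to minus the product of its generators' squares); cross terms between blades sharing an index anticommute and cancel; the commuting (index-disjoint) pairs give grade-4 terms 2*c*c'*(blade product), which cancel blade by blade — e_{1} e_{2} e_{3} e_{4}: \frac{2064424}{86025625} - \frac{38900}{412923} + \frac{18119228}{258076875} = 0 — confirming B is simple. So B^2 = 0.
Answer: null-rotation, certificate B^2 = 0. Key observation: B^2 = 0 is a conjugation invariant, so its sign decides the class regardless of the surface form of B.


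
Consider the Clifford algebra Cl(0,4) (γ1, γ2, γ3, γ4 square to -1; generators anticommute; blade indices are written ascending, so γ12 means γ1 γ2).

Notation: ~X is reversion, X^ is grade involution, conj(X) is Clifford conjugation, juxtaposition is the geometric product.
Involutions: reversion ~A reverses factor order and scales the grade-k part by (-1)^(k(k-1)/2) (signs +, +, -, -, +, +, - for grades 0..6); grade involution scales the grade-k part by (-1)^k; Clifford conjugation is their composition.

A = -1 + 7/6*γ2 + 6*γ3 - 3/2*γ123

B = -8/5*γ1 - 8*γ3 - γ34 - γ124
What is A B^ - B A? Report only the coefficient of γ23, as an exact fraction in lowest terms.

first term: -48 - 8/5*γ1 - 8*γ3 + 6*γ4 + 152/15*γ12 - 48/5*γ13 + 7/6*γ14 + 176/15*γ23 + 5/2*γ34 - 5/2*γ124 - 7/6*γ234 + 6*γ1234
second term: 48 + 8/5*γ1 + 8*γ3 - 6*γ4 - 208/15*γ12 - 48/5*γ13 - 7/6*γ14 + 104/15*γ23 + 5/2*γ34 + 5/2*γ124 - 7/6*γ234 + 6*γ1234
Answer: 24/5


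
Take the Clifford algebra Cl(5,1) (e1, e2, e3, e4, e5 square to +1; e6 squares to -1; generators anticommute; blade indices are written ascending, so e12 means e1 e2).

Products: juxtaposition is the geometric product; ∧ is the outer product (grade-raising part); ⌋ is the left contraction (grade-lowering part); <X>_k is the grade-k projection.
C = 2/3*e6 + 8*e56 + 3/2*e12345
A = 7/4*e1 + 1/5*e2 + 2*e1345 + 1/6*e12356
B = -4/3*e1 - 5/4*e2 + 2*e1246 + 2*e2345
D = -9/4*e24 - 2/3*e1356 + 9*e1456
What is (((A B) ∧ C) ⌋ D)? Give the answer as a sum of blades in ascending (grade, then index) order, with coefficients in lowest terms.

step 1: -31/12 + 499/240*e12 - 1/15*e146 + 7/2*e246 + 17/5*e345 + 5/24*e1356 - 38/9*e2356 + 6*e12345
step 2: -31/18*e6 - 62/3*e56 + 499/360*e126 + 499/30*e1256 + 34/15*e3456 - 31/8*e12345 + 4*e123456
step 3: 124/9*e13 - 186*e14 + 31/27*e135 - 31/2*e145
Answer: 124/9*e13 - 186*e14 + 31/27*e135 - 31/2*e145


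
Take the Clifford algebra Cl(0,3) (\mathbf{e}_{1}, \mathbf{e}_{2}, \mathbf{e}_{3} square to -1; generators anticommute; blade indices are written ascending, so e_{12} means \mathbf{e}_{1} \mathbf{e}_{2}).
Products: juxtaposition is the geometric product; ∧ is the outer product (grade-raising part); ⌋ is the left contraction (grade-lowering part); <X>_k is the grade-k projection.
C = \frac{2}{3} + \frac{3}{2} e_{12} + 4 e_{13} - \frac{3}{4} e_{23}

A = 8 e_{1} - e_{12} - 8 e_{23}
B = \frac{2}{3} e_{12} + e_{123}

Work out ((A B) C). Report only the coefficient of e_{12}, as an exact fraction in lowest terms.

step 1: \frac{2}{3} + 8 e_{1} - \frac{16}{3} e_{2} + e_{3} - \frac{16}{3} e_{13} - 8 e_{23}
step 2: \frac{142}{9} + \frac{4}{3} e_{1} - \frac{587}{36} e_{2} - \frac{106}{3} e_{3} + 37 e_{12} - \frac{116}{9} e_{13} + \frac{13}{6} e_{23} + \frac{101}{6} e_{123}
Answer: 37


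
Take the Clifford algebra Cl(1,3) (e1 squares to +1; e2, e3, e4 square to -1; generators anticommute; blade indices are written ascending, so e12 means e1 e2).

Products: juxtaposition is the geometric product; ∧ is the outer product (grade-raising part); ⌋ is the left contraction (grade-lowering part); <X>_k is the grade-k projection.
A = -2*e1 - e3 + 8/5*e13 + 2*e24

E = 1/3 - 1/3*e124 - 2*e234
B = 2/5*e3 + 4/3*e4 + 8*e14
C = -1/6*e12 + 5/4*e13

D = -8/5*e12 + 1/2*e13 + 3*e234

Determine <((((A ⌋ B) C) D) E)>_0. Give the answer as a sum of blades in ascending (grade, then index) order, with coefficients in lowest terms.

step 1: 2/5 - 16*e4
step 2: -1/15*e12 + 1/2*e13 + 8/3*e124 - 20*e134
step 3: 107/300 - 214/15*e4 + 60*e12 + 8*e13 - 23/30*e23 + 3/2*e124 + 1/5*e134 + 92/3*e234
step 4: -54643/900 - 1183/45*e4 + 704/45*e12 + 89/9*e13 - 517/18*e23 - 14057/900*e124 + 10829/90*e134 + 3079/450*e234
step 5: -54643/900
Answer: -54643/900


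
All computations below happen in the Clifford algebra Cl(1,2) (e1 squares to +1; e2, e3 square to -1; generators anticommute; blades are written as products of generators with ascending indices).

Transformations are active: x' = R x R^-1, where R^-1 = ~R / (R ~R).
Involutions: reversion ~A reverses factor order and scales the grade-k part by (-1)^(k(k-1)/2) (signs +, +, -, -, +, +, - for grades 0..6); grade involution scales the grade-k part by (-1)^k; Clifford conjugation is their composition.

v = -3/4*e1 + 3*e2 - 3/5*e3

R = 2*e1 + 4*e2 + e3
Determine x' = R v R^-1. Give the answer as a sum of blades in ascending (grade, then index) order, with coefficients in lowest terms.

~R = 2*e1 + 4*e2 + e3, and R ~R = -13, so R^-1 = ~R / (-13).
R v = -129/10 + 9*e1 e2 - 9/20*e1 e3 - 27/5*e2 e3
Answer: 1227/260*e1 + 321/65*e2 + 168/65*e3


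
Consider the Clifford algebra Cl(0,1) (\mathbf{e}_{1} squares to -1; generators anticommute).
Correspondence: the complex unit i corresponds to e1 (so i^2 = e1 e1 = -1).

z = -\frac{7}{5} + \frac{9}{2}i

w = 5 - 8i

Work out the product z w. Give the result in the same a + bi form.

In blades: z = -\frac{7}{5} + \frac{9}{2} e_{1}, w = 5 - 8 e_{1}.
Distribute z over w term by term (generator squares from the signature, products reordered to ascending indices): (-\frac{7}{5})*w = -7 + \frac{56}{5} e_{1}; (\frac{9}{2} e_{1})*w = 36 + \frac{45}{2} e_{1}.
Sum: 29 + \frac{337}{10} e_{1}; translating back through the correspondence:
Answer: 29 + \frac{337}{10}i


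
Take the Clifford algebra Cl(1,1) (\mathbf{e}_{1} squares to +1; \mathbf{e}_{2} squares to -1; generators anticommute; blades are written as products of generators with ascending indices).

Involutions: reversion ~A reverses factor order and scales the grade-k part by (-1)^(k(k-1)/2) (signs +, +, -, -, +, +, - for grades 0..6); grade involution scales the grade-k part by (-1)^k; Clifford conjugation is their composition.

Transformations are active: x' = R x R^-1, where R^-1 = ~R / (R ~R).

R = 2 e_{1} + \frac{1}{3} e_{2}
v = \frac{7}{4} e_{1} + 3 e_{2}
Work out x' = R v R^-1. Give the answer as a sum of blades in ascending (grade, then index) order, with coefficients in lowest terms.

~R = 2 e_{1} + \frac{1}{3} e_{2}, and R ~R = \frac{35}{9}, so R^-1 = ~R / (\frac{35}{9}).
R v = \frac{5}{2} + \frac{65}{12} e_{1} e_{2}
Answer: \frac{23}{28} e_{1} - \frac{18}{7} e_{2}


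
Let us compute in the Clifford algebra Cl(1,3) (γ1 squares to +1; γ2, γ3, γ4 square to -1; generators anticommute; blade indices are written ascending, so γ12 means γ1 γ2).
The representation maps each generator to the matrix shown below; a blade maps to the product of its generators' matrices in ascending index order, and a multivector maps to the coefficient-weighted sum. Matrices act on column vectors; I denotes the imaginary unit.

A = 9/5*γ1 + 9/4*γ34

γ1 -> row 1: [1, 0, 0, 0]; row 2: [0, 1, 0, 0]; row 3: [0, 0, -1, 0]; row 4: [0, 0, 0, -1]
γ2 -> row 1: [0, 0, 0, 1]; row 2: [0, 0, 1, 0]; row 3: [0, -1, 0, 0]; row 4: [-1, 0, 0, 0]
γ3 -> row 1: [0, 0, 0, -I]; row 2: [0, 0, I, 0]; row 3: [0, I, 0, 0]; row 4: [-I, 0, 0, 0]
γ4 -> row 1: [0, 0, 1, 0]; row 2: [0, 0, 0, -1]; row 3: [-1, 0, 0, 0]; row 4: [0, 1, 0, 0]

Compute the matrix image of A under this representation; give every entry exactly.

Bivector images (products of the table entries): rho(γ34) = rho(γ3)rho(γ4) = row 1: [0, -I, 0, 0]; row 2: [-I, 0, 0, 0]; row 3: [0, 0, 0, -I]; row 4: [0, 0, -I, 0].
M = (9/5)*rho(γ1) + (9/4)*rho(γ34), summed entrywise:
Answer: row 1: [9/5, -9*I/4, 0, 0]; row 2: [-9*I/4, 9/5, 0, 0]; row 3: [0, 0, -9/5, -9*I/4]; row 4: [0, 0, -9*I/4, -9/5]


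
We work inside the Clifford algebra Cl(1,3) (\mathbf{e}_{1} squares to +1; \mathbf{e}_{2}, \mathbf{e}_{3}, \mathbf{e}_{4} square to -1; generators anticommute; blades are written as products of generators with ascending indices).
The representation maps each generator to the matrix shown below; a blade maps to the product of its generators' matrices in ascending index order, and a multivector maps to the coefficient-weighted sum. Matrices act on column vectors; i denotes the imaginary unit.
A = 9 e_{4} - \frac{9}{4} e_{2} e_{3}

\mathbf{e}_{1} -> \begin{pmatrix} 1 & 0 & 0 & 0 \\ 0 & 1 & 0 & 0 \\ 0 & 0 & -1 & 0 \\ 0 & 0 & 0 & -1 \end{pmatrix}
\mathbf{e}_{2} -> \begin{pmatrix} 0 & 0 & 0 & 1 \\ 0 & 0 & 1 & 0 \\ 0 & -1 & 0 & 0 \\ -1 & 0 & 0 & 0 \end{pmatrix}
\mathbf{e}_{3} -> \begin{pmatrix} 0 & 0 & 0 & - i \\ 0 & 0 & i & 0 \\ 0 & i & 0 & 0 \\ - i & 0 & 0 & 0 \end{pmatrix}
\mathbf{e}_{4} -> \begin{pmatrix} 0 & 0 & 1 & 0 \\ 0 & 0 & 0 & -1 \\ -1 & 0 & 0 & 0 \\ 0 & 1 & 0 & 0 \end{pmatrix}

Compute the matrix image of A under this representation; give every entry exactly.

Bivector images (products of the table entries): rho(e_{2} e_{3}) = rho(\mathbf{e}_{2})rho(\mathbf{e}_{3}) = \begin{pmatrix} - i & 0 & 0 & 0 \\ 0 & i & 0 & 0 \\ 0 & 0 & - i & 0 \\ 0 & 0 & 0 & i \end{pmatrix}.
M = (9)*rho(e_{4}) + (-\frac{9}{4})*rho(e_{2} e_{3}), summed entrywise:
Answer: \begin{pmatrix} \frac{9 i}{4} & 0 & 9 & 0 \\ 0 & - \frac{9 i}{4} & 0 & -9 \\ -9 & 0 & \frac{9 i}{4} & 0 \\ 0 & 9 & 0 & - \frac{9 i}{4} \end{pmatrix}


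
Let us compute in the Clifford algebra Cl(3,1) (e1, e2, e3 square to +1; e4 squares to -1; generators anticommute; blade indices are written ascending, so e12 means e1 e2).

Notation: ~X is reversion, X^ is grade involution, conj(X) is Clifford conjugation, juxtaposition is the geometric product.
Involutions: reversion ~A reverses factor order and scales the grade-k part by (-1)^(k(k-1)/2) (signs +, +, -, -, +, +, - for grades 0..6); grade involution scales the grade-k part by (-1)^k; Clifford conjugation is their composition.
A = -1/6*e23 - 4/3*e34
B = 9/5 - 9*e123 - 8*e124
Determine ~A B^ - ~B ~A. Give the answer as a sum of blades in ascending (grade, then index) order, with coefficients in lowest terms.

first term: -3/2*e1 + 3/10*e23 + 12/5*e34 - 32/3*e123 - 12*e124 - 4/3*e134
second term: -3/2*e1 + 3/10*e23 + 12/5*e34 + 32/3*e123 + 12*e124 + 4/3*e134
Answer: -64/3*e123 - 24*e124 - 8/3*e134


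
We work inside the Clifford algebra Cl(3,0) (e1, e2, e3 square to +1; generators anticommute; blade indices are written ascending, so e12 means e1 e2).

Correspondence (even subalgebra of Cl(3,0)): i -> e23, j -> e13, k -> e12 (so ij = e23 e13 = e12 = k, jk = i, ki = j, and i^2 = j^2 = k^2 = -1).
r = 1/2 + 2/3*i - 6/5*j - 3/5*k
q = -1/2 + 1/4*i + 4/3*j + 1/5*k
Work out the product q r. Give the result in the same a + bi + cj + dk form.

In blades: q = -1/2 + 1/5*e12 + 4/3*e13 + 1/4*e23, r = 1/2 - 3/5*e12 - 6/5*e13 + 2/3*e23.
Distribute q over r term by term (generator squares from the signature, products reordered to ascending indices): (-1/2)*r = -1/4 + 3/10*e12 + 3/5*e13 - 1/3*e23; (1/5*e12)*r = 3/25 + 1/10*e12 + 2/15*e13 + 6/25*e23; (4/3*e13)*r = 8/5 - 8/9*e12 + 2/3*e13 - 4/5*e23; (1/4*e23)*r = -1/6 - 3/10*e12 + 3/20*e13 + 1/8*e23.
Sum: 391/300 - 71/90*e12 + 31/20*e13 - 461/600*e23; translating back through the correspondence:
Answer: 391/300 - 461/600*i + 31/20*j - 71/90*k


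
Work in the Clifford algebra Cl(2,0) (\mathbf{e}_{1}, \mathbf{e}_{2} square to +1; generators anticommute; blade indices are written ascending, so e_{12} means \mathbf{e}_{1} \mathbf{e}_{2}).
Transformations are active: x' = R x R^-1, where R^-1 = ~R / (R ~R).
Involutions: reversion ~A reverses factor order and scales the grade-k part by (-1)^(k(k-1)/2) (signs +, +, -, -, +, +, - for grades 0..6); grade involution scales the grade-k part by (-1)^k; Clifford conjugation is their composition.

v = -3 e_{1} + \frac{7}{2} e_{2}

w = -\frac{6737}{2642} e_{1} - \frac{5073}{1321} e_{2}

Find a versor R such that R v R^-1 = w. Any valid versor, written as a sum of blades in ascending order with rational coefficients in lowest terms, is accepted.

Construction: equal norms (both \frac{85}{4}) license R = v + w = -\frac{14663}{2642} e_{1} - \frac{899}{2642} e_{2} — nothing changes along that direction, while (v - w)/2 changes sign, so v maps onto w.
Answer: -\frac{14663}{2642} e_{1} - \frac{899}{2642} e_{2}


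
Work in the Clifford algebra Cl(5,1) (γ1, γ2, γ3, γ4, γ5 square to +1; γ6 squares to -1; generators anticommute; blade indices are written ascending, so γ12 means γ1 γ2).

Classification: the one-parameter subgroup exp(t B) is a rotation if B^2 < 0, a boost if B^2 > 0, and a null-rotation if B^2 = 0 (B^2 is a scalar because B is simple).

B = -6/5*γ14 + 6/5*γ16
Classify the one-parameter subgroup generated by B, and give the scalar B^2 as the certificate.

B^2 term by term: the squares give (-6/5)^2*(γ14)^2 + (6/5)^2*(γ16)^2 = 36/25*(-1) + 36/25*(+1) = 0 (each basis 2-blade squares to minus the product of its generators' squares); cross terms between blades sharing an index anticommute and cancel. So B^2 = 0.
Answer: null-rotation, certificate B^2 = 0. The invariant at work: B^2 = 0 is unchanged by conjugation, hence its sign classifies the subgroup whatever basis B is written in.


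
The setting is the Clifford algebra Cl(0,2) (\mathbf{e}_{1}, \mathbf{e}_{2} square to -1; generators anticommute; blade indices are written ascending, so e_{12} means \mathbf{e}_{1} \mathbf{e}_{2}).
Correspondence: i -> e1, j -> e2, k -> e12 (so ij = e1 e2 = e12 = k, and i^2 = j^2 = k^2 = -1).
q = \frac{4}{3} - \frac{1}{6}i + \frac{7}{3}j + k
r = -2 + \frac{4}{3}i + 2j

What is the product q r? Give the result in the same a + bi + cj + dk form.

In blades: q = \frac{4}{3} - \frac{1}{6} e_{1} + \frac{7}{3} e_{2} + e_{12}, r = -2 + \frac{4}{3} e_{1} + 2 e_{2}.
Distribute q over r term by term (generator squares from the signature, products reordered to ascending indices): (\frac{4}{3})*r = -\frac{8}{3} + \frac{16}{9} e_{1} + \frac{8}{3} e_{2}; (-\frac{1}{6} e_{1})*r = \frac{2}{9} + \frac{1}{3} e_{1} - \frac{1}{3} e_{12}; (\frac{7}{3} e_{2})*r = -\frac{14}{3} - \frac{14}{3} e_{2} - \frac{28}{9} e_{12}; (e_{12})*r = -2 e_{1} + \frac{4}{3} e_{2} - 2 e_{12}.
Sum: -\frac{64}{9} + \frac{1}{9} e_{1} - \frac{2}{3} e_{2} - \frac{49}{9} e_{12}; translating back through the correspondence:
Answer: -\frac{64}{9} + \frac{1}{9}i - \frac{2}{3}j - \frac{49}{9}k


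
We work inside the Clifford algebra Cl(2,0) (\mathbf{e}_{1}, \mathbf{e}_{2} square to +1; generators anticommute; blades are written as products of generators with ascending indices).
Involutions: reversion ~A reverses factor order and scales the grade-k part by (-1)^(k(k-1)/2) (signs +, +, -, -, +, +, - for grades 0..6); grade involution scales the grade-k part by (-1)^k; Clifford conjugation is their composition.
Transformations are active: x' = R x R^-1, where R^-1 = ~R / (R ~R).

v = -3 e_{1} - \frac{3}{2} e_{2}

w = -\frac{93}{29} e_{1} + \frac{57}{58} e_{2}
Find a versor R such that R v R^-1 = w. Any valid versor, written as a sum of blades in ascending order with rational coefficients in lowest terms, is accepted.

Reasoning: v^2 = w^2 = \frac{45}{4} since conjugation preserves the quadratic form; R = v + w = -\frac{180}{29} e_{1} - \frac{15}{29} e_{2} is then valid when invertible, keeping its own part and reversing (v - w)/2.
Answer: -\frac{180}{29} e_{1} - \frac{15}{29} e_{2}


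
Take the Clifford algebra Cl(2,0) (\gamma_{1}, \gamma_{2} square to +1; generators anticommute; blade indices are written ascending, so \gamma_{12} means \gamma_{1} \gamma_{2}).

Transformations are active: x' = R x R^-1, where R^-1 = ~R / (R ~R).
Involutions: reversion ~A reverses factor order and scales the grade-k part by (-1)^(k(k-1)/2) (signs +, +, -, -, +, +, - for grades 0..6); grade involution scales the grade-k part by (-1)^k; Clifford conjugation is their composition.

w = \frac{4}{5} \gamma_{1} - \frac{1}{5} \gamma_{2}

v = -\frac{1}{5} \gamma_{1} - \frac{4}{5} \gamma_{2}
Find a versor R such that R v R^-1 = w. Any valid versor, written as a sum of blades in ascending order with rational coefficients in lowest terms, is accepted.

Reasoning: v^2 = w^2 = \frac{17}{25} since conjugation preserves the quadratic form; R = v + w = \frac{3}{5} \gamma_{1} - \gamma_{2} is then valid when invertible, keeping its own part and reversing (v - w)/2.
Answer: \frac{3}{5} \gamma_{1} - \gamma_{2}


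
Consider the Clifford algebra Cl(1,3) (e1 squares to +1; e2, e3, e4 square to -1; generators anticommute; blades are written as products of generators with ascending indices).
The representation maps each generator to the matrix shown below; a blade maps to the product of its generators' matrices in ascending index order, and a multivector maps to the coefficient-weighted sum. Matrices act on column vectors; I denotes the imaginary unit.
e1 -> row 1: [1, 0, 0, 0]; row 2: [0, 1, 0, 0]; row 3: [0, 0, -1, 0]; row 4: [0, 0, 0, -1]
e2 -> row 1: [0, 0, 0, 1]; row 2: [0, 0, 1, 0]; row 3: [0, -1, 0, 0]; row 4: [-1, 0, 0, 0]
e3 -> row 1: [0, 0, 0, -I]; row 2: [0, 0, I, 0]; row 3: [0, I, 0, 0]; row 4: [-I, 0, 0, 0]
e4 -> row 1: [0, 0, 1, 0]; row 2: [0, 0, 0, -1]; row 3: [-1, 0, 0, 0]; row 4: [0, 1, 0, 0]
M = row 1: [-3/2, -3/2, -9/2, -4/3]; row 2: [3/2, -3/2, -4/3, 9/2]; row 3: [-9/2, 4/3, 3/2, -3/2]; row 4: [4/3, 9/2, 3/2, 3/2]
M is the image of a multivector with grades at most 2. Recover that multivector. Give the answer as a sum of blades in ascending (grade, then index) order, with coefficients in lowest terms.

Method: the blade images are trace-orthogonal — tr(rho(e_A) rho(e_B)^-1) = 4 if A = B and 0 otherwise — and rho(e_A)^-1 = (e_A)^2 * rho(e_A) with (e_A)^2 = +1 or -1, so the coefficient of e_A in the preimage is (e_A)^2 * tr(M rho(e_A))/4.
Nonzero projections over blades of grade <= 2: e1: (e1)^2 = +1, tr(M rho(e1)) = -6, coefficient -3/2; e2: (e2)^2 = -1, tr(M rho(e2)) = 16/3, coefficient -4/3; e1 e4: (e1 e4)^2 = +1, tr(M rho(e1 e4)) = -18, coefficient -9/2; e2 e4: (e2 e4)^2 = -1, tr(M rho(e2 e4)) = 6, coefficient -3/2. Every other blade of grade <= 2 projects to 0.
Answer: -3/2*e1 - 4/3*e2 - 9/2*e1 e4 - 3/2*e2 e4


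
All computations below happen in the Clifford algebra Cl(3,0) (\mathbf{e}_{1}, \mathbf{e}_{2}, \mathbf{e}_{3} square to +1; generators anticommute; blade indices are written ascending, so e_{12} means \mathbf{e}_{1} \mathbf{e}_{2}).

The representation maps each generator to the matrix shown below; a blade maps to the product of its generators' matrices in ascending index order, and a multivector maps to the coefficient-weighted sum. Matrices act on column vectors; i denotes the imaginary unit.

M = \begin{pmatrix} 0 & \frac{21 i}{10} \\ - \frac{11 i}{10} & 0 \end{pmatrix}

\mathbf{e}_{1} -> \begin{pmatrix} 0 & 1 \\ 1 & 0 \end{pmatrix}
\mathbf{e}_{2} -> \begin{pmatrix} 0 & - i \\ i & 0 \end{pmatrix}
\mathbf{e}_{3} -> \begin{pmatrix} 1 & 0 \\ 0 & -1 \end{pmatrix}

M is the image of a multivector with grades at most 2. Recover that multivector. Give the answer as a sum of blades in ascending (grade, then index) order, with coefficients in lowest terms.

Method: 1, rho(e_{1}), rho(e_{2}), rho(e_{3}) form a trace-orthogonal basis of the 2x2 complex matrices (tr(X Y) = 2 if X = Y, else 0), so M = m0*1 + m1*rho(e_{1}) + m2*rho(e_{2}) + m3*rho(e_{3}) with m0 = tr(M)/2 = 0, m1 = tr(M rho(e_{1}))/2 = \frac{i}{2}, m2 = tr(M rho(e_{2}))/2 = - \frac{8}{5}, m3 = tr(M rho(e_{3}))/2 = 0.
Multiplying table entries, the bivector images are rho(e_{12}) = i*rho(e_{3}), rho(e_{13}) = -i*rho(e_{2}), rho(e_{23}) = i*rho(e_{1}); with real blade coefficients the real parts of m0..m3 are the coefficients of 1, e_{1}, e_{2}, e_{3} and the imaginary parts give the bivectors (e_{23}: Im m1, e_{13}: -Im m2, e_{12}: Im m3).
Answer: -\frac{8}{5} e_{2} + \frac{1}{2} e_{23}


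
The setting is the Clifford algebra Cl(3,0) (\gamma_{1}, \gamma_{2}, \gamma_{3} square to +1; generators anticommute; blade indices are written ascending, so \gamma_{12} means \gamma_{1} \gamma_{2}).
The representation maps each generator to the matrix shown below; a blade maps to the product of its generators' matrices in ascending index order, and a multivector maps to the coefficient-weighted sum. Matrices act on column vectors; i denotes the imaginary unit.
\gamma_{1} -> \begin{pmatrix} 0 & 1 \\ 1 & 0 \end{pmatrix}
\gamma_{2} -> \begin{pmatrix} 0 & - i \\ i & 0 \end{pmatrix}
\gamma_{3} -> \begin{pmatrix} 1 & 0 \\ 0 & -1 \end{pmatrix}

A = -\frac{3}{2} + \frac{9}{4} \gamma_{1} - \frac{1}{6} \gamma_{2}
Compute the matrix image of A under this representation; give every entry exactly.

M = (-\frac{3}{2})*1 + (\frac{9}{4})*rho(\gamma_{1}) + (-\frac{1}{6})*rho(\gamma_{2}), summed entrywise (1 is the identity matrix):
Answer: \begin{pmatrix} - \frac{3}{2} & \frac{9}{4} + \frac{i}{6} \\ \frac{9}{4} - \frac{i}{6} & - \frac{3}{2} \end{pmatrix}


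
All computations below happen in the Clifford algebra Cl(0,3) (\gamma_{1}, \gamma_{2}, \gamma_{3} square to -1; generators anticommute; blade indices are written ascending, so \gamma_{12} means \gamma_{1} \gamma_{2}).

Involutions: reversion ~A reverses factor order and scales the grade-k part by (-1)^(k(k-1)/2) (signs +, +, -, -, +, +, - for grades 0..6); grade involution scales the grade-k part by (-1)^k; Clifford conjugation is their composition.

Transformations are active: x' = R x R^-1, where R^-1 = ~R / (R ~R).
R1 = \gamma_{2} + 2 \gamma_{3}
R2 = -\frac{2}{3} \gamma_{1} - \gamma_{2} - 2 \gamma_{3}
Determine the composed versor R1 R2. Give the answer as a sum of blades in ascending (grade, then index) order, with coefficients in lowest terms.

Distribute over the terms of R1 (each basis-blade product reordered to ascending indices, repeated generators contracted through their squares):
(\gamma_{2}) R2 = 1 + \frac{2}{3} \gamma_{12} - 2 \gamma_{23}
(2 \gamma_{3}) R2 = 4 + \frac{4}{3} \gamma_{13} + 2 \gamma_{23}
Summing the partial products and collecting blades:
Answer: 5 + \frac{2}{3} \gamma_{12} + \frac{4}{3} \gamma_{13}


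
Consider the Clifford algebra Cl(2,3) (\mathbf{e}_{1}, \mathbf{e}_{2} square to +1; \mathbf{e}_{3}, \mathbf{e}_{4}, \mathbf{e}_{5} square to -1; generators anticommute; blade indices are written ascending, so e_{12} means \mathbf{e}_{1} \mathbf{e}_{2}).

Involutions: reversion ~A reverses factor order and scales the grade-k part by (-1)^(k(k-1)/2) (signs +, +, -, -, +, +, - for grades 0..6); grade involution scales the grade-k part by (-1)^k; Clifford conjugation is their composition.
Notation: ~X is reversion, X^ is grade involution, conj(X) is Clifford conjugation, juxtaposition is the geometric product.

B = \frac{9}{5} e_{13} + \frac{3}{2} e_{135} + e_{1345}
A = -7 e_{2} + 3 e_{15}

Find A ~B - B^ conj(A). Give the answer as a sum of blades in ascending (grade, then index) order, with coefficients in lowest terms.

first term: \frac{9}{2} e_{3} + 3 e_{34} - \frac{27}{5} e_{35} - \frac{63}{5} e_{123} - \frac{21}{2} e_{1235} + 7 e_{12345}
second term: -\frac{9}{2} e_{3} - 3 e_{34} + \frac{27}{5} e_{35} - \frac{63}{5} e_{123} - \frac{21}{2} e_{1235} - 7 e_{12345}
Answer: 9 e_{3} + 6 e_{34} - \frac{54}{5} e_{35} + 14 e_{12345}


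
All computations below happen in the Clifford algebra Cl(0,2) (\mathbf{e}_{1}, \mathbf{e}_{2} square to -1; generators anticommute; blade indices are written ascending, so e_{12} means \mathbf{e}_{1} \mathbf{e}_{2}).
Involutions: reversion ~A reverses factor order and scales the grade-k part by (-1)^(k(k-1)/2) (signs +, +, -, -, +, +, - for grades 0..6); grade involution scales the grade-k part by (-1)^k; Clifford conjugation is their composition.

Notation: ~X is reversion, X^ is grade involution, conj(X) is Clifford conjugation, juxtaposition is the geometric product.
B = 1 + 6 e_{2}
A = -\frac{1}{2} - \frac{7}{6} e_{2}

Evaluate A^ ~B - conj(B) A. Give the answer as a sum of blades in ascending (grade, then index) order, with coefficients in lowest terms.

first term: -\frac{15}{2} - \frac{11}{6} e_{2}
second term: -\frac{15}{2} + \frac{11}{6} e_{2}
Answer: -\frac{11}{3} e_{2}
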